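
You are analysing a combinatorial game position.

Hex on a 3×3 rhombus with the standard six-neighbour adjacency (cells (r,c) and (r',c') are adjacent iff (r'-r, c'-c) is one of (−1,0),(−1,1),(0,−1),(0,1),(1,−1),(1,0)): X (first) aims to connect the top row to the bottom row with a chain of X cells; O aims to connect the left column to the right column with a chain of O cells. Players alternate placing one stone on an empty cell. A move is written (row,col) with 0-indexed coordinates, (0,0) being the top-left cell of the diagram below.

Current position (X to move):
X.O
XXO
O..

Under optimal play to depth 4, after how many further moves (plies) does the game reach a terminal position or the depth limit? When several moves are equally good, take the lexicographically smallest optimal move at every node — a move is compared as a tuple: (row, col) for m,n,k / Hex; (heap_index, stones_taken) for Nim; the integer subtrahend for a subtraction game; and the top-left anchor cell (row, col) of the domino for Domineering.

PV length from [X.O/XXO/O..]: 1 ply

p1 X@[X.O/XXO/O..]: (0,1)[XXO/XXO/O..]-1 (2,1)[X.O/XXO/OX.]+1* (2,2)[X.O/XXO/O.X]-1
p2 O@[X.O/XXO/OX.] terminal -1; root [X.O/XXO/O..] d4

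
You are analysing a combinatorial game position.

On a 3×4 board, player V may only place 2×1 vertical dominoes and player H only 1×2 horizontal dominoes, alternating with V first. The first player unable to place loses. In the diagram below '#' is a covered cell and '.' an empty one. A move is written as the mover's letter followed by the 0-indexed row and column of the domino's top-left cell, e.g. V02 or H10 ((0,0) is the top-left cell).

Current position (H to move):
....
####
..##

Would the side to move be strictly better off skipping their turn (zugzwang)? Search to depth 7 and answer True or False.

p1 H@[..../####/..##]: H00[##../####/..##]+1* H01[.##./####/..##]+1 H02[..##/####/..##]+1 H20[..../####/####]+1
p2 V@[##../####/..##] terminal -1; root [..../####/..##] d7
pass branch (V moves first from the same position):
  | p1 V@[..../####/..##] terminal -1; root [..../####/..##] d7
H moving scores +1; H passing scores +1

zugzwang(..../####/..##, H) = False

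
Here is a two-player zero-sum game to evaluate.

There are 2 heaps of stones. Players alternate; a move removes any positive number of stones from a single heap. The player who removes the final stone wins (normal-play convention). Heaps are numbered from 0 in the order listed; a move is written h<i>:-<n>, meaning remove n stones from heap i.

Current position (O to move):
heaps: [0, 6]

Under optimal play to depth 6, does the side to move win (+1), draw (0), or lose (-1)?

[(0,6)] O move#1: h1:-1:-1/(0,5), h1:-2:-1/(0,4), h1:-3:-1/(0,3), h1:-4:-1/(0,2), h1:-5:-1/(0,1), h1:-6:+1/(0,0)*
[(0,0)] end (terminal -1, X#2); searched (0,6) to 6

value((0,6), O) = +1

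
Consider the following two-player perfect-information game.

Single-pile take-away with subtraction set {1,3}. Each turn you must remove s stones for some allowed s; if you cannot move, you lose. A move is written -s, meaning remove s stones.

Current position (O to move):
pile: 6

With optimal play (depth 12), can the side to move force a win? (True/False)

ply 1, O at 6 | -1=-1→5*; -3=-1→3
ply 2, X at 5 | -1=+1→4*; -3=+1→2
ply 3, O at 4 | -1=-1→3*; -3=-1→1
ply 4, X at 3 | -1=+1→2*; -3=+1→0
ply 5, O at 2 | -1=-1→1*
ply 6, X at 1 | -1=+1→0*
ply 7: 0 is terminal -1 (O); from 6 depth 12

O winning at [6]: False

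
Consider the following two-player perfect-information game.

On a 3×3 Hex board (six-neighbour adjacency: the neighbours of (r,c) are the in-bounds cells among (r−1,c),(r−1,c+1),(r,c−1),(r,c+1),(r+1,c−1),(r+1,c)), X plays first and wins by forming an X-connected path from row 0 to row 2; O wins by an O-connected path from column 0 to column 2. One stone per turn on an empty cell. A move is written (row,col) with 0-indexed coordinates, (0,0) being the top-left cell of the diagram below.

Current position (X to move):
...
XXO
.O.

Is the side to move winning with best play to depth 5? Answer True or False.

p1 X@[.../XXO/.O.]: (0,0)[X../XXO/.O.]-1 (0,1)[.X./XXO/.O.]-1 (0,2)[..X/XXO/.O.]-1 (2,0)[.../XXO/XO.]+1* (2,2)[.../XXO/.OX]-1
p2 O@[.../XXO/XO.]: (0,0)[O../XXO/XO.]-1* (0,1)[.O./XXO/XO.]-1 (0,2)[..O/XXO/XO.]-1 (2,2)[.../XXO/XOO]-1
p3 X@[O../XXO/XO.]: (0,1)[OX./XXO/XO.]+1* (0,2)[O.X/XXO/XO.]+1 (2,2)[O../XXO/XOX]+1
p4 O@[OX./XXO/XO.] terminal -1; root [.../XXO/.O.] d5

X winning at [.../XXO/.O.]: True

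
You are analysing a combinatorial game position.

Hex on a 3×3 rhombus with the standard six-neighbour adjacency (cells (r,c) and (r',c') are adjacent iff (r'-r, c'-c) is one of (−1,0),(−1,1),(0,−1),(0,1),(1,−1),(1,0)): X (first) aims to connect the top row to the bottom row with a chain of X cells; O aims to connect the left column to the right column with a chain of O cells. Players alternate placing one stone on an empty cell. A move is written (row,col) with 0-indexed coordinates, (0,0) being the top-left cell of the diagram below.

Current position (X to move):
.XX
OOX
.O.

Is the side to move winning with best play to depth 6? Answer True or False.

ply 1, X at .XX/OOX/.O. | (0,0)=-1→XXX/OOX/.O.; (2,0)=-1→.XX/OOX/XO.; (2,2)=+1→.XX/OOX/.OX*
ply 2: .XX/OOX/.OX is terminal -1 (O); from .XX/OOX/.O. depth 6

X winning at [.XX/OOX/.O.]: True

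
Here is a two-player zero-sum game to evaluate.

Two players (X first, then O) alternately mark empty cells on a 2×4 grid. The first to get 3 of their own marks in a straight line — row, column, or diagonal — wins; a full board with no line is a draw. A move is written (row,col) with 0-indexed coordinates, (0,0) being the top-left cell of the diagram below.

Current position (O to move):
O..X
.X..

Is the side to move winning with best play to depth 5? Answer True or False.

[O..X/.X..] O move#1: (0,1):+0/OO.X/.X..*, (0,2):+0/O.OX/.X.., (1,0):+0/O..X/OX.., (1,2):+0/O..X/.XO., (1,3):+0/O..X/.X.O
[OO.X/.X..] X move#2: (0,2):+0/OOXX/.X..*, (1,0):-1/OO.X/XX.., (1,2):-1/OO.X/.XX., (1,3):-1/OO.X/.X.X
[OOXX/.X..] O move#3: (1,0):+0/OOXX/OX..*, (1,2):+0/OOXX/.XO., (1,3):+0/OOXX/.X.O
[OOXX/OX..] X move#4: (1,2):+0/OOXX/OXX.*, (1,3):+0/OOXX/OX.X
[OOXX/OXX.] O move#5: (1,3):+0/OOXX/OXXO*
[OOXX/OXXO] end (terminal +0, X#6); searched O..X/.X.. to 5

O winning at [O..X/.X..]: False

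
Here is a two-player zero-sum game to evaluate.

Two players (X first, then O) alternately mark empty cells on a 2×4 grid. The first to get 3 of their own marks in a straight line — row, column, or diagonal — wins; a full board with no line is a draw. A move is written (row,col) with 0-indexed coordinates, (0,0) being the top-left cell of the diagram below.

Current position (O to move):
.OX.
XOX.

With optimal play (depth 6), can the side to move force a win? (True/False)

ply 1, O at .OX./XOX. | (0,0)=+0→OOX./XOX.*; (0,3)=+0→.OXO/XOX.; (1,3)=+0→.OX./XOXO
ply 2, X at OOX./XOX. | (0,3)=+0→OOXX/XOX.*; (1,3)=+0→OOX./XOXX
ply 3, O at OOXX/XOX. | (1,3)=+0→OOXX/XOXO*
ply 4: OOXX/XOXO is terminal +0 (X); from .OX./XOX. depth 6

O winning at [.OX./XOX.]: False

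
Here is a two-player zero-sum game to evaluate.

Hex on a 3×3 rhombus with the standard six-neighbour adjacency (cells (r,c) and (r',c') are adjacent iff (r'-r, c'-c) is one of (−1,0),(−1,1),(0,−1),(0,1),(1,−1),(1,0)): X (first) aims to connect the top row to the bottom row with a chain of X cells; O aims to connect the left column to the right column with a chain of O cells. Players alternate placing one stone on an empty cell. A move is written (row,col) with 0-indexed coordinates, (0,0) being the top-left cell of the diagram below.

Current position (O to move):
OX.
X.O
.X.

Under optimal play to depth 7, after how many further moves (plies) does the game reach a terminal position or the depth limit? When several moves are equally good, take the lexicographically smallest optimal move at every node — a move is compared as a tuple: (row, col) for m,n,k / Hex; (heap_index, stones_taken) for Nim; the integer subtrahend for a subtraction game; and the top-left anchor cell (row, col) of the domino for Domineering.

p1 O@[OX./X.O/.X.]: (0,2)[OXO/X.O/.X.]-1* (1,1)[OX./XOO/.X.]-1 (2,0)[OX./X.O/OX.]-1 (2,2)[OX./X.O/.XO]-1
p2 X@[OXO/X.O/.X.]: (1,1)[OXO/XXO/.X.]+1* (2,0)[OXO/X.O/XX.]+1 (2,2)[OXO/X.O/.XX]+1
p3 O@[OXO/XXO/.X.] terminal -1; root [OX./X.O/.X.] d7

PV length from [OX./X.O/.X.]: 2 plies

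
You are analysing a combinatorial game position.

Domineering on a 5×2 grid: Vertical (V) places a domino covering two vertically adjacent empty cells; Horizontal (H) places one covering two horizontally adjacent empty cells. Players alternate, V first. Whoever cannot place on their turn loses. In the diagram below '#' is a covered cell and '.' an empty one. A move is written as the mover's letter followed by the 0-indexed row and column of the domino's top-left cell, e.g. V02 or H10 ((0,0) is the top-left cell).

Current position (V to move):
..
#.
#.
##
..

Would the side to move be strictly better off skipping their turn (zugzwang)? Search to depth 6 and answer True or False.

zugzwang(../#./#./##/.., V) = False

ply 1, V at ../#./#./##/.. | V01=-1→.#/##/#./##/..*; V11=-1→../##/##/##/..
ply 2, H at .#/##/#./##/.. | H40=+1→.#/##/#./##/##*
ply 3: .#/##/#./##/## is terminal -1 (V); from ../#./#./##/.. depth 6
suppose V passes — search the same position with H to move:
pass> ply 1, H at ../#./#./##/.. | H00=+1→##/#./#./##/..*; H40=-1→../#./#./##/##
pass> ply 2, V at ##/#./#./##/.. | V11=-1→##/##/##/##/..*
pass> ply 3, H at ##/##/##/##/.. | H40=+1→##/##/##/##/##*
pass> ply 4: ##/##/##/##/## is terminal -1 (V); from ../#./#./##/.. depth 6
for V: play -1, pass -1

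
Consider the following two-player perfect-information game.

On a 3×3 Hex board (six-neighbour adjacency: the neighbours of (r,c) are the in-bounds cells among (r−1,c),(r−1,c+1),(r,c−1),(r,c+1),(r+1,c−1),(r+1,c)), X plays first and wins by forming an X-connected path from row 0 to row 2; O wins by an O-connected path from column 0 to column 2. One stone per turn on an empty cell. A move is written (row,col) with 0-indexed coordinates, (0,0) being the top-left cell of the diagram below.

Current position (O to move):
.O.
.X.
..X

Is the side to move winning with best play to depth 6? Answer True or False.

p1 O@[.O./.X./..X]: (0,0)[OO./.X./..X]-1 (0,2)[.OO/.X./..X]+1* (1,0)[.O./OX./..X]-1 (1,2)[.O./.XO/..X]-1 (2,0)[.O./.X./O.X]-1 (2,1)[.O./.X./.OX]-1
p2 X@[.OO/.X./..X]: (0,0)[XOO/.X./..X]-1* (1,0)[.OO/XX./..X]-1 (1,2)[.OO/.XX/..X]-1 (2,0)[.OO/.X./X.X]-1 (2,1)[.OO/.X./.XX]-1
p3 O@[XOO/.X./..X]: (1,0)[XOO/OX./..X]+1* (1,2)[XOO/.XO/..X]-1 (2,0)[XOO/.X./O.X]-1 (2,1)[XOO/.X./.OX]-1
p4 X@[XOO/OX./..X] terminal -1; root [.O./.X./..X] d6

O winning at [.O./.X./..X]: True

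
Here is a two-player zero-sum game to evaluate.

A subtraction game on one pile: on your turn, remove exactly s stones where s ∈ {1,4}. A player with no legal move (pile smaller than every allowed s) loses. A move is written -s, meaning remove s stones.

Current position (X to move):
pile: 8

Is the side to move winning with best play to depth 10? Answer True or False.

X winning at [8]: True

p1 X@[8]: -1[7]+1* -4[4]-1
p2 O@[7]: -1[6]-1* -4[3]-1
p3 X@[6]: -1[5]+1* -4[2]+1
p4 O@[5]: -1[4]-1* -4[1]-1
p5 X@[4]: -1[3]-1 -4[0]+1*
p6 O@[0] terminal -1; root [8] d10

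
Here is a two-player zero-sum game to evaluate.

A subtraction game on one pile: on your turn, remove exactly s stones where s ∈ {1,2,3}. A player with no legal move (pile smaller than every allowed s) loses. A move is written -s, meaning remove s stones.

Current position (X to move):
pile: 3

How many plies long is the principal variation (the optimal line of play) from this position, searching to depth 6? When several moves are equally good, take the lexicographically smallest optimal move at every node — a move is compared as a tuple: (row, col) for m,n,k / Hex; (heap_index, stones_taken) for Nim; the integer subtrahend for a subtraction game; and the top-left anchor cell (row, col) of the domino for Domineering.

ply 1, X at 3 | -1=-1→2; -2=-1→1; -3=+1→0*
ply 2: 0 is terminal -1 (O); from 3 depth 6

PV length from [3]: 1 ply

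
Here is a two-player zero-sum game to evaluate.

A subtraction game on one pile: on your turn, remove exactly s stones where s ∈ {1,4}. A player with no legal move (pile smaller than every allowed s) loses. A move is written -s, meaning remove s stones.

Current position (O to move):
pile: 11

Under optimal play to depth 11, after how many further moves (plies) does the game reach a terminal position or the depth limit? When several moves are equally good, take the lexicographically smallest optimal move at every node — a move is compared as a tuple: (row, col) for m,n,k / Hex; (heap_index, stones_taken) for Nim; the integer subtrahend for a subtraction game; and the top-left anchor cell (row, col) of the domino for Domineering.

[11] O move#1: -1:+1/10*, -4:+1/7
[10] X move#2: -1:-1/9*, -4:-1/6
[9] O move#3: -1:-1/8, -4:+1/5*
[5] X move#4: -1:-1/4*, -4:-1/1
[4] O move#5: -1:-1/3, -4:+1/0*
[0] end (terminal -1, X#6); searched 11 to 11

PV length from [11]: 5 plies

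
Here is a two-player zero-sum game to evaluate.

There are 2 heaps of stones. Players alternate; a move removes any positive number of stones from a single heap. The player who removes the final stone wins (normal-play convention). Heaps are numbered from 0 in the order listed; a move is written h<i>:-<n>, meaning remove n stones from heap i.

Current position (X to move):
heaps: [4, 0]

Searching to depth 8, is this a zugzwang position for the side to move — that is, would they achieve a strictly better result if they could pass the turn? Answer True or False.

zugzwang((4,0), X) = False

ply 1, X at (4,0) | h0:-1=-1→(3,0); h0:-2=-1→(2,0); h0:-3=-1→(1,0); h0:-4=+1→(0,0)*
ply 2: (0,0) is terminal -1 (O); from (4,0) depth 8
if X skipped the turn, O would face:
~ ply 1, O at (4,0) | h0:-1=-1→(3,0); h0:-2=-1→(2,0); h0:-3=-1→(1,0); h0:-4=+1→(0,0)*
~ ply 2: (0,0) is terminal -1 (X); from (4,0) depth 8
compare (X): move=+1 vs pass=-1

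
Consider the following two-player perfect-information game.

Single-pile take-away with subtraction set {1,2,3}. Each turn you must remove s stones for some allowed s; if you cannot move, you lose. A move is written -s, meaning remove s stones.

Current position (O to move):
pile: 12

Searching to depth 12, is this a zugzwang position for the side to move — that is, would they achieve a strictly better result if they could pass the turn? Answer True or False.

p1 O@[12]: -1[11]-1* -2[10]-1 -3[9]-1
p2 X@[11]: -1[10]-1 -2[9]-1 -3[8]+1*
p3 O@[8]: -1[7]-1* -2[6]-1 -3[5]-1
p4 X@[7]: -1[6]-1 -2[5]-1 -3[4]+1*
p5 O@[4]: -1[3]-1* -2[2]-1 -3[1]-1
p6 X@[3]: -1[2]-1 -2[1]-1 -3[0]+1*
p7 O@[0] terminal -1; root [12] d12
suppose O passes — search the same position with X to move:
pass> p1 X@[12]: -1[11]-1* -2[10]-1 -3[9]-1
pass> p2 O@[11]: -1[10]-1 -2[9]-1 -3[8]+1*
pass> p3 X@[8]: -1[7]-1* -2[6]-1 -3[5]-1
pass> p4 O@[7]: -1[6]-1 -2[5]-1 -3[4]+1*
pass> p5 X@[4]: -1[3]-1* -2[2]-1 -3[1]-1
pass> p6 O@[3]: -1[2]-1 -2[1]-1 -3[0]+1*
pass> p7 X@[0] terminal -1; root [12] d12
for O: play -1, pass +1

zugzwang(12, O) = True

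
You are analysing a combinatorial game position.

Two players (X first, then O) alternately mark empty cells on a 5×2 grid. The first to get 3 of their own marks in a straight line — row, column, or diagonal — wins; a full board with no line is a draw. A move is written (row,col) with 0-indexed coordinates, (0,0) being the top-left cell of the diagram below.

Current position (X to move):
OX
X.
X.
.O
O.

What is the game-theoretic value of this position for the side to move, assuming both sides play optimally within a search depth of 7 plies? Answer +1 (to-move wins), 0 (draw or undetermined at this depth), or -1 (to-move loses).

value(OX/X./X./.O/O., X) = +1

[OX/X./X./.O/O.] X move#1: (1,1):+1/OX/XX/X./.O/O.*, (2,1):+1/OX/X./XX/.O/O., (3,0):+1/OX/X./X./XO/O., (4,1):+0/OX/X./X./.O/OX
[OX/XX/X./.O/O.] O move#2: (2,1):-1/OX/XX/XO/.O/O.*, (3,0):-1/OX/XX/X./OO/O., (4,1):-1/OX/XX/X./.O/OO
[OX/XX/XO/.O/O.] X move#3: (3,0):+1/OX/XX/XO/XO/O.*, (4,1):+0/OX/XX/XO/.O/OX
[OX/XX/XO/XO/O.] end (terminal -1, O#4); searched OX/X./X./.O/O. to 7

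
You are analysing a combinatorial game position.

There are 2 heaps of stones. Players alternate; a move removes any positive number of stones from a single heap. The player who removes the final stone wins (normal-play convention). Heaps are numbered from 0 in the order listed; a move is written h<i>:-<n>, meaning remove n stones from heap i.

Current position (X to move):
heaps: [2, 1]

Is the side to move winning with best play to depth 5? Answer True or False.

X winning at [(2,1)]: True

p1 X@[(2,1)]: h0:-1[(1,1)]+1* h0:-2[(0,1)]-1 h1:-1[(2,0)]-1
p2 O@[(1,1)]: h0:-1[(0,1)]-1* h1:-1[(1,0)]-1
p3 X@[(0,1)]: h1:-1[(0,0)]+1*
p4 O@[(0,0)] terminal -1; root [(2,1)] d5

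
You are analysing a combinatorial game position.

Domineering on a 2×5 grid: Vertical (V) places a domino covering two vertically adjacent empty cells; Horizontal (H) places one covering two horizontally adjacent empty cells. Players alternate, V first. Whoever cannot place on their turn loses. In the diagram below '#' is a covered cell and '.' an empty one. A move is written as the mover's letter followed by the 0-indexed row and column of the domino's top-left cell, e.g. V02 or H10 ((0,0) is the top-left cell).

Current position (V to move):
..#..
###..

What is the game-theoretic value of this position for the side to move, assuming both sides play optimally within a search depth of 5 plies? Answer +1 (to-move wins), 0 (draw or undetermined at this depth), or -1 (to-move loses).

value(..#../###.., V) = +1

[..#../###..] V move#1: V03:+1/..##./####.*, V04:+1/..#.#/###.#
[..##./####.] H move#2: H00:-1/####./####.*
[####./####.] V move#3: V04:+1/#####/#####*
[#####/#####] end (terminal -1, H#4); searched ..#../###.. to 5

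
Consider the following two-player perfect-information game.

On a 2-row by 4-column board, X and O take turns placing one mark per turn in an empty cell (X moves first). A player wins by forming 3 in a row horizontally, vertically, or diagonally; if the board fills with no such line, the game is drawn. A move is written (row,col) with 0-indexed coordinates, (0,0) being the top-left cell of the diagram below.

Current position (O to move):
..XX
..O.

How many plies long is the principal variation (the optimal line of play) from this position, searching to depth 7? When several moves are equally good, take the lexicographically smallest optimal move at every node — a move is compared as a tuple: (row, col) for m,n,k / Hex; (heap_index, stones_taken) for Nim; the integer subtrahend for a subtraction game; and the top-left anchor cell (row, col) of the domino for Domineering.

PV length from [..XX/..O.]: 5 plies

ply 1, O at ..XX/..O. | (0,0)=-1→O.XX/..O.; (0,1)=+0→.OXX/..O.*; (1,0)=-1→..XX/O.O.; (1,1)=-1→..XX/.OO.; (1,3)=-1→..XX/..OO
ply 2, X at .OXX/..O. | (0,0)=-1→XOXX/..O.; (1,0)=+0→.OXX/X.O.*; (1,1)=+0→.OXX/.XO.; (1,3)=+0→.OXX/..OX
ply 3, O at .OXX/X.O. | (0,0)=+0→OOXX/X.O.*; (1,1)=+0→.OXX/XOO.; (1,3)=+0→.OXX/X.OO
ply 4, X at OOXX/X.O. | (1,1)=+0→OOXX/XXO.*; (1,3)=+0→OOXX/X.OX
ply 5, O at OOXX/XXO. | (1,3)=+0→OOXX/XXOO*
ply 6: OOXX/XXOO is terminal +0 (X); from ..XX/..O. depth 7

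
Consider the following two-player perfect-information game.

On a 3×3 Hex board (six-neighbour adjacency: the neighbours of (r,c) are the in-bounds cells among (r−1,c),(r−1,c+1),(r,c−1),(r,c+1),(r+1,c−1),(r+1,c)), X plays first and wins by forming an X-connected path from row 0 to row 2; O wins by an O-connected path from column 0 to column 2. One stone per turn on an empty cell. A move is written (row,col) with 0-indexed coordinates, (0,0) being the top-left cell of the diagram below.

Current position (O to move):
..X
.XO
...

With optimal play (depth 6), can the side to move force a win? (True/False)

ply 1, O at ..X/.XO/... | (0,0)=-1→O.X/.XO/...*; (0,1)=-1→.OX/.XO/...; (1,0)=-1→..X/OXO/...; (2,0)=-1→..X/.XO/O..; (2,1)=-1→..X/.XO/.O.; (2,2)=-1→..X/.XO/..O
ply 2, X at O.X/.XO/... | (0,1)=+1→OXX/.XO/...*; (1,0)=+1→O.X/XXO/...; (2,0)=+1→O.X/.XO/X..; (2,1)=+1→O.X/.XO/.X.; (2,2)=+1→O.X/.XO/..X
ply 3, O at OXX/.XO/... | (1,0)=-1→OXX/OXO/...*; (2,0)=-1→OXX/.XO/O..; (2,1)=-1→OXX/.XO/.O.; (2,2)=-1→OXX/.XO/..O
ply 4, X at OXX/OXO/... | (2,0)=+1→OXX/OXO/X..*; (2,1)=+1→OXX/OXO/.X.; (2,2)=+1→OXX/OXO/..X
ply 5: OXX/OXO/X.. is terminal -1 (O); from ..X/.XO/... depth 6

O winning at [..X/.XO/...]: False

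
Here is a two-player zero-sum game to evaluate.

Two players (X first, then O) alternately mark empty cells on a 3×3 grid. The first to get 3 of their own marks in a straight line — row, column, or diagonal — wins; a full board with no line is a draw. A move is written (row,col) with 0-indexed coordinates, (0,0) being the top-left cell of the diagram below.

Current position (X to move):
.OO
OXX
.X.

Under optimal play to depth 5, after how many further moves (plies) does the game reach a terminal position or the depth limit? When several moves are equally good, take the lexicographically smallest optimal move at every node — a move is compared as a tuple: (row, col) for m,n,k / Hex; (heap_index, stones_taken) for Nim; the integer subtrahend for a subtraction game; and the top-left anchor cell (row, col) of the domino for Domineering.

PV length from [.OO/OXX/.X.]: 3 plies

[.OO/OXX/.X.] X move#1: (0,0):+0/XOO/OXX/.X.*, (2,0):-1/.OO/OXX/XX., (2,2):-1/.OO/OXX/.XX
[XOO/OXX/.X.] O move#2: (2,0):-1/XOO/OXX/OX., (2,2):+0/XOO/OXX/.XO*
[XOO/OXX/.XO] X move#3: (2,0):+0/XOO/OXX/XXO*
[XOO/OXX/XXO] end (terminal +0, O#4); searched .OO/OXX/.X. to 5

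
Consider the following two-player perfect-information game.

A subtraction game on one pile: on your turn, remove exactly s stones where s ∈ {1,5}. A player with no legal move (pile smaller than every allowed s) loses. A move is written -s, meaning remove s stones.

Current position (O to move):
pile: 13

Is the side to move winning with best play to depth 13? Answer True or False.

O winning at [13]: True

ply 1, O at 13 | -1=+1→12*; -5=+1→8
ply 2, X at 12 | -1=-1→11*; -5=-1→7
ply 3, O at 11 | -1=+1→10*; -5=+1→6
ply 4, X at 10 | -1=-1→9*; -5=-1→5
ply 5, O at 9 | -1=+1→8*; -5=+1→4
ply 6, X at 8 | -1=-1→7*; -5=-1→3
ply 7, O at 7 | -1=+1→6*; -5=+1→2
ply 8, X at 6 | -1=-1→5*; -5=-1→1
ply 9, O at 5 | -1=+1→4*; -5=+1→0
ply 10, X at 4 | -1=-1→3*
ply 11, O at 3 | -1=+1→2*
ply 12, X at 2 | -1=-1→1*
ply 13, O at 1 | -1=+1→0*
ply 14: 0 is terminal -1 (X); from 13 depth 13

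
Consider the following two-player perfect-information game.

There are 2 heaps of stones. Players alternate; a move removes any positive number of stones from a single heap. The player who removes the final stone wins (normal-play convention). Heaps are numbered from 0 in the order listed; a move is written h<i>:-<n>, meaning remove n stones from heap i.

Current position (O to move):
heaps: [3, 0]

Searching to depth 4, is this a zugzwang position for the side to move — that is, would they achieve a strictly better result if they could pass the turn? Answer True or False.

zugzwang((3,0), O) = False

p1 O@[(3,0)]: h0:-1[(2,0)]-1 h0:-2[(1,0)]-1 h0:-3[(0,0)]+1*
p2 X@[(0,0)] terminal -1; root [(3,0)] d4
if O skipped the turn, X would face:
~ p1 X@[(3,0)]: h0:-1[(2,0)]-1 h0:-2[(1,0)]-1 h0:-3[(0,0)]+1*
~ p2 O@[(0,0)] terminal -1; root [(3,0)] d4
compare (O): move=+1 vs pass=-1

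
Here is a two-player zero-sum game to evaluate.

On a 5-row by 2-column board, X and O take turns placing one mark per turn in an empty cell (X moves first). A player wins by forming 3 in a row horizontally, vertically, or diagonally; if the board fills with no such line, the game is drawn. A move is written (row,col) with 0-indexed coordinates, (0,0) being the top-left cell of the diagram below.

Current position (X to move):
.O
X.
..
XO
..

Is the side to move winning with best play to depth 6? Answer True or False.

X winning at [.O/X./../XO/..]: True

p1 X@[.O/X./../XO/..]: (0,0)[XO/X./../XO/..]+0 (1,1)[.O/XX/../XO/..]+0 (2,0)[.O/X./X./XO/..]+1* (2,1)[.O/X./.X/XO/..]+0 (4,0)[.O/X./../XO/X.]+0 (4,1)[.O/X./../XO/.X]+0
p2 O@[.O/X./X./XO/..] terminal -1; root [.O/X./../XO/..] d6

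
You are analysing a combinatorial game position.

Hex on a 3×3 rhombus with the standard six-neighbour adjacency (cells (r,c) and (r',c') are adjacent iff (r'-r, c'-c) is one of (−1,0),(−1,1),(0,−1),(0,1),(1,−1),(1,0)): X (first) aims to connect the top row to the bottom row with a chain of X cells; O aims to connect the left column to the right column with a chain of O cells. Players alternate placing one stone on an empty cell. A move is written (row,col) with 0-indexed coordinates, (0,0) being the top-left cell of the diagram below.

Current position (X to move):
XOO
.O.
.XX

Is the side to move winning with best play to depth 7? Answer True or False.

X winning at [XOO/.O./.XX]: False

p1 X@[XOO/.O./.XX]: (1,0)[XOO/XO./.XX]-1* (1,2)[XOO/.OX/.XX]-1 (2,0)[XOO/.O./XXX]-1
p2 O@[XOO/XO./.XX]: (1,2)[XOO/XOO/.XX]-1 (2,0)[XOO/XO./OXX]+1*
p3 X@[XOO/XO./OXX] terminal -1; root [XOO/.O./.XX] d7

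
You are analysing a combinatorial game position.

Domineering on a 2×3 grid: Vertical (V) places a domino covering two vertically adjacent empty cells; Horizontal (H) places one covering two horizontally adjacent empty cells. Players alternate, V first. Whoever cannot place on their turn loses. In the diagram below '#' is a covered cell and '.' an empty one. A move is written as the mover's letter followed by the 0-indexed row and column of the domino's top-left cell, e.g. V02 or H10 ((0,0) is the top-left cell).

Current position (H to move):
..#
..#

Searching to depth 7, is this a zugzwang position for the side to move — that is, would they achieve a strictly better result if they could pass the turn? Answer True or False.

ply 1, H at ..#/..# | H00=+1→###/..#*; H10=+1→..#/###
ply 2: ###/..# is terminal -1 (V); from ..#/..# depth 7
if H skipped the turn, V would face:
~ ply 1, V at ..#/..# | V00=+1→#.#/#.#*; V01=+1→.##/.##
~ ply 2: #.#/#.# is terminal -1 (H); from ..#/..# depth 7
compare (H): move=+1 vs pass=-1

zugzwang(..#/..#, H) = False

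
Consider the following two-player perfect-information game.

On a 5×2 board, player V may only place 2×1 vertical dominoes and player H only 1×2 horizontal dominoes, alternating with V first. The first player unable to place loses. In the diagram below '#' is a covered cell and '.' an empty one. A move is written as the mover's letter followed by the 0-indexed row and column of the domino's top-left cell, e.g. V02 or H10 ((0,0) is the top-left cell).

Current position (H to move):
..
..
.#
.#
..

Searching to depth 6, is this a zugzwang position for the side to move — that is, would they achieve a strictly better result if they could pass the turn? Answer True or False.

p1 H@[../../.#/.#/..]: H00[##/../.#/.#/..]+1* H10[../##/.#/.#/..]+1 H40[../../.#/.#/##]-1
p2 V@[##/../.#/.#/..]: V10[##/#./##/.#/..]-1* V20[##/../##/##/..]-1 V30[##/../.#/##/#.]-1
p3 H@[##/#./##/.#/..]: H40[##/#./##/.#/##]+1*
p4 V@[##/#./##/.#/##] terminal -1; root [../../.#/.#/..] d6
pass branch (V moves first from the same position):
  | p1 V@[../../.#/.#/..]: V00[#./#./.#/.#/..]+1* V01[.#/.#/.#/.#/..]+1 V10[../#./##/.#/..]+1 V20[../../##/##/..]-1 V30[../../.#/##/#.]-1
  | p2 H@[#./#./.#/.#/..]: H40[#./#./.#/.#/##]-1*
  | p3 V@[#./#./.#/.#/##]: V01[##/##/.#/.#/##]+1* V20[#./#./##/##/##]+1
  | p4 H@[##/##/.#/.#/##] terminal -1; root [../../.#/.#/..] d6
H moving scores +1; H passing scores -1

zugzwang(../../.#/.#/.., H) = False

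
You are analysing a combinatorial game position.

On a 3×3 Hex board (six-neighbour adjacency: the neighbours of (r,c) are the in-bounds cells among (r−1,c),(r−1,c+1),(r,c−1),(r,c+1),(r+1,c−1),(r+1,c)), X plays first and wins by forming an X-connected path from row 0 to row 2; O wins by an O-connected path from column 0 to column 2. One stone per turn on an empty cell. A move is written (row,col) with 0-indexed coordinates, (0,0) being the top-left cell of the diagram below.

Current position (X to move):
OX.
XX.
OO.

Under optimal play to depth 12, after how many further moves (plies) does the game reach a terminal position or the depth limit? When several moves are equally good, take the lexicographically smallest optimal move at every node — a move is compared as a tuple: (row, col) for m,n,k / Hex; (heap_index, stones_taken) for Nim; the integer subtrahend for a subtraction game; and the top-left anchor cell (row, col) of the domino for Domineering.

PV length from [OX./XX./OO.]: 2 plies

[OX./XX./OO.] X move#1: (0,2):-1/OXX/XX./OO.*, (1,2):-1/OX./XXX/OO., (2,2):-1/OX./XX./OOX
[OXX/XX./OO.] O move#2: (1,2):+1/OXX/XXO/OO.*, (2,2):+1/OXX/XX./OOO
[OXX/XXO/OO.] end (terminal -1, X#3); searched OX./XX./OO. to 12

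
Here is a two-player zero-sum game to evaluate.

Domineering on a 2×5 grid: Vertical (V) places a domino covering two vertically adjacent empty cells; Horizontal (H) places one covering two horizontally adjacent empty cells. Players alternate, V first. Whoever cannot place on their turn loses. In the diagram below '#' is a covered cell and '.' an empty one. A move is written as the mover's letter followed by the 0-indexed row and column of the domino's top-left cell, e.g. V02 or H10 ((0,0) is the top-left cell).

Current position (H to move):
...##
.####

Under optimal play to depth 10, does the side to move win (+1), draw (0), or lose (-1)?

value(...##/.####, H) = +1

p1 H@[...##/.####]: H00[##.##/.####]+1* H01[.####/.####]-1
p2 V@[##.##/.####] terminal -1; root [...##/.####] d10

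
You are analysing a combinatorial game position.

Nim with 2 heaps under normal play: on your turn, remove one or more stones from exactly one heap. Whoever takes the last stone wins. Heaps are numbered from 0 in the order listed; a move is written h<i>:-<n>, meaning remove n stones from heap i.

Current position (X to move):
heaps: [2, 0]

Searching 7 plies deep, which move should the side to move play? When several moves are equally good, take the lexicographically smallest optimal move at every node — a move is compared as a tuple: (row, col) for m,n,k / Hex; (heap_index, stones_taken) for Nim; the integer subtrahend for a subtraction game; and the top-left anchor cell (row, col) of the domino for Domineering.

p1 X@[(2,0)]: h0:-1[(1,0)]-1 h0:-2[(0,0)]+1*
p2 O@[(0,0)] terminal -1; root [(2,0)] d7

X's best at [(2,0)]: h0:-2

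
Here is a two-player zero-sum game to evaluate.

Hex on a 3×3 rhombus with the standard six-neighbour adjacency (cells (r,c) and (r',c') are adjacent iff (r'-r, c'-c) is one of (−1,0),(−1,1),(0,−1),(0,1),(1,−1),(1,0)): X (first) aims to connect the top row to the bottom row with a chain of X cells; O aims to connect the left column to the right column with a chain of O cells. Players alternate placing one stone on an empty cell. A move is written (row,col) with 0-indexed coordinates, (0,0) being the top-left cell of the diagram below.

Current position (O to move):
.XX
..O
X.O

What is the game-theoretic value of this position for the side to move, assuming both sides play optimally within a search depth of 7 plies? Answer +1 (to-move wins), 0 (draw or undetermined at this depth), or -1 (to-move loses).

ply 1, O at .XX/..O/X.O | (0,0)=-1→OXX/..O/X.O*; (1,0)=-1→.XX/O.O/X.O; (1,1)=-1→.XX/.OO/X.O; (2,1)=-1→.XX/..O/XOO
ply 2, X at OXX/..O/X.O | (1,0)=+1→OXX/X.O/X.O*; (1,1)=+1→OXX/.XO/X.O; (2,1)=+1→OXX/..O/XXO
ply 3: OXX/X.O/X.O is terminal -1 (O); from .XX/..O/X.O depth 7

value(.XX/..O/X.O, O) = -1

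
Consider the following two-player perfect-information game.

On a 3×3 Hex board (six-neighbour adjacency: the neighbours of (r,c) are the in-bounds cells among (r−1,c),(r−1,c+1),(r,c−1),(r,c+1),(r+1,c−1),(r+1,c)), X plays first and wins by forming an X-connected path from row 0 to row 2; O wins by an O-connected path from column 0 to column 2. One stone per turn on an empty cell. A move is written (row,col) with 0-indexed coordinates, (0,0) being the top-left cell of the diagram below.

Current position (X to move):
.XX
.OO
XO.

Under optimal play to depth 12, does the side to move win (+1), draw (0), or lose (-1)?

value(.XX/.OO/XO., X) = +1

[.XX/.OO/XO.] X move#1: (0,0):-1/XXX/.OO/XO., (1,0):+1/.XX/XOO/XO.*, (2,2):-1/.XX/.OO/XOX
[.XX/XOO/XO.] end (terminal -1, O#2); searched .XX/.OO/XO. to 12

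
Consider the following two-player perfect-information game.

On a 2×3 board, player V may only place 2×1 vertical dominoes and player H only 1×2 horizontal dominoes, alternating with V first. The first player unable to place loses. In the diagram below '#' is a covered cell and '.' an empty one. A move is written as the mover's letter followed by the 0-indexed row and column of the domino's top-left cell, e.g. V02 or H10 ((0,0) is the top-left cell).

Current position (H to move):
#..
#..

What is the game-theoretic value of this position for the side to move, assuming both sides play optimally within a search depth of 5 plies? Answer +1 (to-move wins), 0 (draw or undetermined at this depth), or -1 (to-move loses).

ply 1, H at #../#.. | H01=+1→###/#..*; H11=+1→#../###
ply 2: ###/#.. is terminal -1 (V); from #../#.. depth 5

value(#../#.., H) = +1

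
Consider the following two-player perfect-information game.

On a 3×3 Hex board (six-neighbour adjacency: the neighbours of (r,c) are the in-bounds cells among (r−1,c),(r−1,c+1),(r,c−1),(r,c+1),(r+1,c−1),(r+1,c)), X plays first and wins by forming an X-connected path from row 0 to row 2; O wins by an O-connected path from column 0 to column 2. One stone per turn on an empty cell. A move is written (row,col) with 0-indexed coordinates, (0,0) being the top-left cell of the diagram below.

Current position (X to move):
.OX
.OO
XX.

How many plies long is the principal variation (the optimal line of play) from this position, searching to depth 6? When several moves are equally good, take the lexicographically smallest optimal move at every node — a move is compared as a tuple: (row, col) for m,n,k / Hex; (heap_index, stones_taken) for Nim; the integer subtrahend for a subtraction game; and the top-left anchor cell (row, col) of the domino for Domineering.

[.OX/.OO/XX.] X move#1: (0,0):-1/XOX/.OO/XX.*, (1,0):-1/.OX/XOO/XX., (2,2):-1/.OX/.OO/XXX
[XOX/.OO/XX.] O move#2: (1,0):+1/XOX/OOO/XX.*, (2,2):-1/XOX/.OO/XXO
[XOX/OOO/XX.] end (terminal -1, X#3); searched .OX/.OO/XX. to 6

PV length from [.OX/.OO/XX.]: 2 plies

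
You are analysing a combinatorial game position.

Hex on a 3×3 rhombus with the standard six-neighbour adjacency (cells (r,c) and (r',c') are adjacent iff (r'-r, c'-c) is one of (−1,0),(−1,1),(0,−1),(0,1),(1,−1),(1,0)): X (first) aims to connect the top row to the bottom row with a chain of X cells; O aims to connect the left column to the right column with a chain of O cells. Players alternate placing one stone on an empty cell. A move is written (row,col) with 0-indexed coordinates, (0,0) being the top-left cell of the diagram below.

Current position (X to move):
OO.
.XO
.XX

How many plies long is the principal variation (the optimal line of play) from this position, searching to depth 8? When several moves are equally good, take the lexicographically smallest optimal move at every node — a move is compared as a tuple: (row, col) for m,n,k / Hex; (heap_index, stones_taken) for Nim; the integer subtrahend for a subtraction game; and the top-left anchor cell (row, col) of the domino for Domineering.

PV length from [OO./.XO/.XX]: 1 ply

[OO./.XO/.XX] X move#1: (0,2):+1/OOX/.XO/.XX*, (1,0):-1/OO./XXO/.XX, (2,0):-1/OO./.XO/XXX
[OOX/.XO/.XX] end (terminal -1, O#2); searched OO./.XO/.XX to 8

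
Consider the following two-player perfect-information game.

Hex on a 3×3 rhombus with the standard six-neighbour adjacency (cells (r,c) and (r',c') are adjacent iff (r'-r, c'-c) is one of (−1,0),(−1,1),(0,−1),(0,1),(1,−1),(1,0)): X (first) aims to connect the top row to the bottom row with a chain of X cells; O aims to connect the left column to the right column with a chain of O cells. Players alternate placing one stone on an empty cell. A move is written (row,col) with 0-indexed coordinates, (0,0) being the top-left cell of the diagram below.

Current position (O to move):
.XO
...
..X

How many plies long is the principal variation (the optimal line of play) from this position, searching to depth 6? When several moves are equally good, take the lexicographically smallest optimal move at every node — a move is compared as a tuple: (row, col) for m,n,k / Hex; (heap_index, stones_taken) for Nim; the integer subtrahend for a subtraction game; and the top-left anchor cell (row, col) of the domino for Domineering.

ply 1, O at .XO/.../..X | (0,0)=-1→OXO/.../..X; (1,0)=-1→.XO/O../..X; (1,1)=+1→.XO/.O./..X*; (1,2)=-1→.XO/..O/..X; (2,0)=-1→.XO/.../O.X; (2,1)=-1→.XO/.../.OX
ply 2, X at .XO/.O./..X | (0,0)=-1→XXO/.O./..X*; (1,0)=-1→.XO/XO./..X; (1,2)=-1→.XO/.OX/..X; (2,0)=-1→.XO/.O./X.X; (2,1)=-1→.XO/.O./.XX
ply 3, O at XXO/.O./..X | (1,0)=+1→XXO/OO./..X*; (1,2)=+1→XXO/.OO/..X; (2,0)=+1→XXO/.O./O.X; (2,1)=+1→XXO/.O./.OX
ply 4: XXO/OO./..X is terminal -1 (X); from .XO/.../..X depth 6

PV length from [.XO/.../..X]: 3 plies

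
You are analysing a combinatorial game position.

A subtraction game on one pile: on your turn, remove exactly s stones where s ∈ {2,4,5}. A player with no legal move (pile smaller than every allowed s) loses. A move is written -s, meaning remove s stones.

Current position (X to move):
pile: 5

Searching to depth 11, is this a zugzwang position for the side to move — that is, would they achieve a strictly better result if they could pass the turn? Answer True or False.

zugzwang(5, X) = False

ply 1, X at 5 | -2=-1→3; -4=+1→1*; -5=+1→0
ply 2: 1 is terminal -1 (O); from 5 depth 11
suppose X passes — search the same position with O to move:
pass> ply 1, O at 5 | -2=-1→3; -4=+1→1*; -5=+1→0
pass> ply 2: 1 is terminal -1 (X); from 5 depth 11
for X: play +1, pass -1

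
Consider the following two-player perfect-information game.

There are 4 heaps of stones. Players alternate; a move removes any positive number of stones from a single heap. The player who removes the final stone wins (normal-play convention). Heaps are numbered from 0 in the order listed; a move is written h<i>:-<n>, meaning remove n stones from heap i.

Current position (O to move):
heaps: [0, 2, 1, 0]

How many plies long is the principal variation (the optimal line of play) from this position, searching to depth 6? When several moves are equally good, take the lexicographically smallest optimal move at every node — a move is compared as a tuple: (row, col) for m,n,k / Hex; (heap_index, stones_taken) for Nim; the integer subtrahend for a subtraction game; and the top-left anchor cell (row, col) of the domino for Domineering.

PV length from [(0,2,1,0)]: 3 plies

[(0,2,1,0)] O move#1: h1:-1:+1/(0,1,1,0)*, h1:-2:-1/(0,0,1,0), h2:-1:-1/(0,2,0,0)
[(0,1,1,0)] X move#2: h1:-1:-1/(0,0,1,0)*, h2:-1:-1/(0,1,0,0)
[(0,0,1,0)] O move#3: h2:-1:+1/(0,0,0,0)*
[(0,0,0,0)] end (terminal -1, X#4); searched (0,2,1,0) to 6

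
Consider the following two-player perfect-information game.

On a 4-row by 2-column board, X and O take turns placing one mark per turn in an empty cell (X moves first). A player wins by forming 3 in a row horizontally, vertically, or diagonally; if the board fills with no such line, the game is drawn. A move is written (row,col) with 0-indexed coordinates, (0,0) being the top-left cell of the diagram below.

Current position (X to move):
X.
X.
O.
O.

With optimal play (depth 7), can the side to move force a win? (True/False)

X winning at [X./X./O./O.]: False

p1 X@[X./X./O./O.]: (0,1)[XX/X./O./O.]+0* (1,1)[X./XX/O./O.]+0 (2,1)[X./X./OX/O.]+0 (3,1)[X./X./O./OX]+0
p2 O@[XX/X./O./O.]: (1,1)[XX/XO/O./O.]+0* (2,1)[XX/X./OO/O.]+0 (3,1)[XX/X./O./OO]+0
p3 X@[XX/XO/O./O.]: (2,1)[XX/XO/OX/O.]+0* (3,1)[XX/XO/O./OX]+0
p4 O@[XX/XO/OX/O.]: (3,1)[XX/XO/OX/OO]+0*
p5 X@[XX/XO/OX/OO] terminal +0; root [X./X./O./O.] d7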